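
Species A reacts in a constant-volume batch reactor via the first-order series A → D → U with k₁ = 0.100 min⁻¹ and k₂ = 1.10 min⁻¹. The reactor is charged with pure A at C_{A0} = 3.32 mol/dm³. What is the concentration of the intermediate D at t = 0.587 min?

0.139 mol/dm³

Solving the coupled first-order balances gives C_D(t) = [k₁/(k₂−k₁)]·C_{A0}·(e^(−k₁t) − e^(−k₂t)).
e^(−k₁t) = e^(−0.100×0.587) = e^(−0.05870) = 0.9430; e^(−k₂t) = e^(−0.6457) = 0.5243.
C_D = 0.100×3.32/(1.10−0.100) × (0.9430−0.5243) = 0.3320×0.4187 = 0.1390 mol/dm³.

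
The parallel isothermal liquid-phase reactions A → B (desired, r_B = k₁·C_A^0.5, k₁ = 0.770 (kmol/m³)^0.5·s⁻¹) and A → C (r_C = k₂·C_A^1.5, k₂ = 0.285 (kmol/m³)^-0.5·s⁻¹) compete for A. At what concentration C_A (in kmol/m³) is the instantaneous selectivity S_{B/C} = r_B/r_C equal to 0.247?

10.9 kmol/m³

S_{B/C} = (k₁/k₂)·C_A⁻¹ ⇒ C_A = (S·k₂/k₁)^(-1).
= (0.247×0.285/0.770)^(-1) = (0.09142)^(-1) = 10.9 kmol/m³.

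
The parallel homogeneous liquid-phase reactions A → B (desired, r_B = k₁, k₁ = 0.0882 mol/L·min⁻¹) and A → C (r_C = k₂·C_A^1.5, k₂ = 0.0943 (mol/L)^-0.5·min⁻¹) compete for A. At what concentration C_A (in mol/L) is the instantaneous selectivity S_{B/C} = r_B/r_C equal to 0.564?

S_{B/C} = (k₁/k₂)·C_A^-1.5 ⇒ C_A = (S·k₂/k₁)^(1/(-1.5)).
= (0.564×0.0943/0.0882)^(-0.6667) = (0.6030)^(-0.6667) = 1.40 mol/L.

1.40 mol/L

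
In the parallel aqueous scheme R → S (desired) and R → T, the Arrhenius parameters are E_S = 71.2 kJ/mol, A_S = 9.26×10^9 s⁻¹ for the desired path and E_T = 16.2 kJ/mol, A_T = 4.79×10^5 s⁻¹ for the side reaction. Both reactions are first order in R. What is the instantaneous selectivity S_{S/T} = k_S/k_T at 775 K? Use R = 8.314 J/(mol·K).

With equal orders, S_{S/T} = k_S/k_T = (A_S/A_T)·exp[(E_T−E_S)/(RT)].
(E_T−E_S)/(RT) = (16.2−71.2)×10³/(8.314×775) = -55000/6443 = -8.536.
k_S/k_T = (9.26×10^9/4.79×10^5)·exp(-8.536) = 19332 × 1.963×10^-4 = 3.79.
Since E_S > E_T, raising the temperature improves selectivity toward S.

3.79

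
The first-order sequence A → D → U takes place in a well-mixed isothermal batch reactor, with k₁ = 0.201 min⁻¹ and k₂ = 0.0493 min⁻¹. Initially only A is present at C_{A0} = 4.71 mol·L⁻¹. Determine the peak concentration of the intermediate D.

2.98 mol·L⁻¹

For a first-order series the maximum intermediate yield is C_{D,max}/C_{A0} = (k₁/k₂)^[k₂/(k₂−k₁)].
= (0.201/0.0493)^(0.0493/(0.0493−0.201)) = (4.077)^(-0.3250) = 0.6334.
C_{D,max} = 0.6334×4.71 = 2.98 mol·L⁻¹.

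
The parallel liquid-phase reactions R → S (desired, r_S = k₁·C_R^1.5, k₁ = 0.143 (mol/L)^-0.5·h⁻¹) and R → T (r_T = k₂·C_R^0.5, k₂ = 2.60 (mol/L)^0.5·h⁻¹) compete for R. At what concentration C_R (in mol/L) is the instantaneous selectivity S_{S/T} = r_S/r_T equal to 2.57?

S_{S/T} = (k₁/k₂)·C_R ⇒ C_R = S·k₂/k₁.
= 2.57×2.60/0.143 = 46.7 mol/L.

46.7 mol/L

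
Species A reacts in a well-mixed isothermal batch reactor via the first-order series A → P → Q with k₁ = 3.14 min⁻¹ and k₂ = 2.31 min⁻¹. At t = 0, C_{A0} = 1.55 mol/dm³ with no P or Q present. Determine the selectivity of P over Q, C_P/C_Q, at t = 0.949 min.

For first-order series with pure A initially, C_P(t) = k₁C_{A0}/(k₂−k₁)·(e^(−k₁t) − e^(−k₂t)).
e^(−k₁t) = e^(−3.14×0.949) = e^(−2.980) = 0.05080; e^(−k₂t) = e^(−2.192) = 0.1117.
C_P = 3.14×1.55/(2.31−3.14) × (0.05080−0.1117) = (-5.864)×(-0.06087) = 0.3569 mol/dm³.
C_A = C_{A0}e^(−k₁t) = 0.07874 mol/dm³, so C_Q = C_{A0}−C_A−C_P = 1.114 mol/dm³; C_P/C_Q = 0.320.

0.320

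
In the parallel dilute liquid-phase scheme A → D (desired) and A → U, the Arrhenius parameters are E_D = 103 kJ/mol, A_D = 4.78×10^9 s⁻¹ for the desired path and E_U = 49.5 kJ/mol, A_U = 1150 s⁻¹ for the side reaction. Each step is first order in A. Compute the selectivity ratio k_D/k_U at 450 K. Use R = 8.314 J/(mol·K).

Since both paths have the same order in A, the concentration cancels and S_{D/U} = k_D/k_U = (A_D/A_U)·exp[(E_U−E_D)/(RT)].
(E_U−E_D)/(RT) = (49.5−103)×10³/(8.314×450) = -53500/3741 = -14.30.
k_D/k_U = (4.78×10^9/1150)·exp(-14.30) = 4.157×10^6 × 6.161×10^-7 = 2.56.

2.56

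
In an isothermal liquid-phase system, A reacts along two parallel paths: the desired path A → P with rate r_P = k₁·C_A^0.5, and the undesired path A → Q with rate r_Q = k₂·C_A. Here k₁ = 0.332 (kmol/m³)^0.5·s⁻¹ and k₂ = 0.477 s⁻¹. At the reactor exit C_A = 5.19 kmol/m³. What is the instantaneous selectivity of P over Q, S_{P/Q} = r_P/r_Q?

S_{P/Q} = r_P/r_Q = (k₁·C_A^0.5)/(k₂·C_A) = (k₁/k₂)·C_A^-0.5.
= (0.332×5.190^0.5) / (0.477×5.190) = 0.7563/2.476 = 0.306.
The undesired path is higher order in A, so low C_A (CSTR or dilute feed) favours P.

0.306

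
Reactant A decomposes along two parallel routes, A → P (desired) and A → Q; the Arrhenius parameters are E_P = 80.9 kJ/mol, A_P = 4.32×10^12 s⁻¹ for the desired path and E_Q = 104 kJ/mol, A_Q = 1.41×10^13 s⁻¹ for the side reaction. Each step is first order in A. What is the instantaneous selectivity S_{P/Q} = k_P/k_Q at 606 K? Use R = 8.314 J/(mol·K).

30.0

Since both paths have the same order in A, the concentration cancels and S_{P/Q} = k_P/k_Q = (A_P/A_Q)·exp[(E_Q−E_P)/(RT)].
(E_Q−E_P)/(RT) = (104−80.9)×10³/(8.314×606) = 23100/5038 = 4.585.
k_P/k_Q = (4.32×10^12/1.41×10^13)·exp(4.585) = 0.3064 × 97.99 = 30.0.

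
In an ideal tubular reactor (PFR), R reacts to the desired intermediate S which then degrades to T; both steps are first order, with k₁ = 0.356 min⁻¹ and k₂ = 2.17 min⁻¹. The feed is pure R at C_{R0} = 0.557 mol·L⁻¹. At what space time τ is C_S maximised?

0.996 min

Setting dC_S/dτ = 0 gives τ_opt = ln(k₂/k₁)/(k₂−k₁).
= ln(2.17/0.356)/(2.17−0.356) = ln(6.096)/1.814 = 1.808/1.814 = 0.996 min.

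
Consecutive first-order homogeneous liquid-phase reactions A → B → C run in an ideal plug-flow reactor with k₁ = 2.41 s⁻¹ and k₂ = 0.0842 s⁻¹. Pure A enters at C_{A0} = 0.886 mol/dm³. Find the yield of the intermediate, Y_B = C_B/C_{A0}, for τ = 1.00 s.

0.859

Solving the coupled first-order balances gives C_B(τ) = [k₁/(k₂−k₁)]·C_{A0}·(e^(−k₁τ) − e^(−k₂τ)).
e^(−k₁τ) = e^(−2.41×1.00) = e^(−2.410) = 0.08982; e^(−k₂τ) = e^(−0.08420) = 0.9192.
C_B = 2.41×0.886/(0.0842−2.41) × (0.08982−0.9192) = (-0.9181)×(-0.8294) = 0.7615 mol/dm³.
Y_B = C_B/C_{A0} = 0.7615/0.886 = 0.859.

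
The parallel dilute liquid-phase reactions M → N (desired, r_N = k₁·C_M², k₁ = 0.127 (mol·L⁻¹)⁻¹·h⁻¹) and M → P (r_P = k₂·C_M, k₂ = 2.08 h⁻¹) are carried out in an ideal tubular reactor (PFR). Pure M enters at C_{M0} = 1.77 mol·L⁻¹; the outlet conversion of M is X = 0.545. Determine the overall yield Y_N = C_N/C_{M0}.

0.0396

C_M = C_{M0}(1−X) = 0.8053 mol·L⁻¹.
Along a PFR/batch, dC_P/dC_M = −r_P/(r_N+r_P) = −k₂/(k₂+k₁·C_M).
Integrating from C_{M0} to C_M: C_P = (2.08/0.127)·ln[(2.08+0.127·1.77)/(2.08+0.127·0.805)] = 16.38·ln(2.305/2.182) = 0.8946 mol·L⁻¹.
Then C_N = (C_{M0}−C_M) − C_P = 0.9647 − 0.8946 = 0.07009 mol·L⁻¹.
Y_N = C_N/C_{M0} = 0.07009/1.77 = 0.0396.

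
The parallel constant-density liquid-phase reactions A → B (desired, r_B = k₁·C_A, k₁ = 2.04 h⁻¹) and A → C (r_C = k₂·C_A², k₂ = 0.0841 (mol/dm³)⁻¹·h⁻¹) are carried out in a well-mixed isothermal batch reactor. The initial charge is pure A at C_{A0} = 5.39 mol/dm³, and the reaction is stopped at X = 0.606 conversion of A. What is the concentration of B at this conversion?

2.83 mol/dm³

C_A = C_{A0}(1−X) = 2.124 mol/dm³.
Along a PFR/batch, dC_B/dC_A = −r_B/(r_B+r_C) = −k₁/(k₁+k₂·C_A).
Integrating from C_{A0} to C_A: C_B = (2.04/0.0841)·ln[(2.04+0.0841·5.39)/(2.04+0.0841·2.12)] = 24.26·ln(2.493/2.219) = 2.832 mol/dm³.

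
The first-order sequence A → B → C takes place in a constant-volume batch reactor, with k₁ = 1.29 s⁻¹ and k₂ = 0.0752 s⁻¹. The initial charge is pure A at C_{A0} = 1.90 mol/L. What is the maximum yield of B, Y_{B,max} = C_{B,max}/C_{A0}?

Evaluating C_B at t_opt = ln(k₂/k₁)/(k₂−k₁) gives C_{B,max}/C_{A0} = (k₁/k₂)^[k₂/(k₂−k₁)].
= (1.29/0.0752)^(0.0752/(0.0752−1.29)) = (17.15)^(-0.06190) = 0.8387.

0.839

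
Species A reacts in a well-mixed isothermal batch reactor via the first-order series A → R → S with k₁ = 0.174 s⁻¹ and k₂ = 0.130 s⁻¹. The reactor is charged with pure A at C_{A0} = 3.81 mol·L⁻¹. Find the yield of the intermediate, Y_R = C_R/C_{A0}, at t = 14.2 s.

For first-order series with pure A initially, C_R(t) = k₁C_{A0}/(k₂−k₁)·(e^(−k₁t) − e^(−k₂t)).
e^(−k₁t) = e^(−0.174×14.2) = e^(−2.471) = 0.08452; e^(−k₂t) = e^(−1.846) = 0.1579.
C_R = 0.174×3.81/(0.130−0.174) × (0.08452−0.1579) = (-15.07)×(-0.07335) = 1.105 mol·L⁻¹.
Y_R = C_R/C_{A0} = 1.105/3.81 = 0.290.

0.290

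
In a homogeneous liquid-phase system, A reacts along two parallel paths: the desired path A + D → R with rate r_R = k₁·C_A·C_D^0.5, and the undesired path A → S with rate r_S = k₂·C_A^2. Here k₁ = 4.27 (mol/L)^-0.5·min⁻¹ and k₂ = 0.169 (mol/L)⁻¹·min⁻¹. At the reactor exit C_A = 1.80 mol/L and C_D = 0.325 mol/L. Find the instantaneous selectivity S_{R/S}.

S_{R/S} = r_R/r_S = (k₁·C_A·C_D^0.5)/(k₂·C_A^2) = (k₁/k₂)·C_A⁻¹·C_D^0.5.
= (4.27×1.800×0.3250^0.5) / (0.169×1.800^2) = 4.382/0.5476 = 8.00.
The undesired path is higher order in A, so low C_A (CSTR or dilute feed) favours R.

8.00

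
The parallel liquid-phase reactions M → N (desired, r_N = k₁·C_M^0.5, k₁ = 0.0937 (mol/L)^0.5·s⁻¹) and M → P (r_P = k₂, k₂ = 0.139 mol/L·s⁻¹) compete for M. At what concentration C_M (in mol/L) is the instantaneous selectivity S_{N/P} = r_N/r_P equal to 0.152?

S_{N/P} = (k₁/k₂)·C_M^0.5 ⇒ C_M = (S·k₂/k₁)^(2).
= (0.152×0.139/0.0937)^(2) = (0.2255)^(2) = 0.0508 mol/L.

0.0508 mol/L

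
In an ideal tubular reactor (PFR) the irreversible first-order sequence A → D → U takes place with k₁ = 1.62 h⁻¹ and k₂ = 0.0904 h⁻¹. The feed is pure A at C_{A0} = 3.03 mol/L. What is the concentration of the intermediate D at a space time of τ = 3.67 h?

Solving the coupled first-order balances gives C_D(τ) = [k₁/(k₂−k₁)]·C_{A0}·(e^(−k₁τ) − e^(−k₂τ)).
e^(−k₁τ) = e^(−1.62×3.67) = e^(−5.945) = 0.002618; e^(−k₂τ) = e^(−0.3318) = 0.7177.
C_D = 1.62×3.03/(0.0904−1.62) × (0.002618−0.7177) = (-3.209)×(-0.7150) = 2.295 mol/L.

2.29 mol/L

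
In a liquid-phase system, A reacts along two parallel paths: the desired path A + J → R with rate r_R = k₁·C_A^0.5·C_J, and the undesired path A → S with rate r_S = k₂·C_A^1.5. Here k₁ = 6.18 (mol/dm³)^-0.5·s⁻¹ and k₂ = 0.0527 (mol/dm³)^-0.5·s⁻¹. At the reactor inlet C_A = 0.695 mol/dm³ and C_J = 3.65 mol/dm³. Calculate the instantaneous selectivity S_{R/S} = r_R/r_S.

S_{R/S} = r_R/r_S = (k₁·C_A^0.5·C_J)/(k₂·C_A^1.5) = (k₁/k₂)·C_A⁻¹·C_J.
= (6.18×0.6950^0.5×3.650) / (0.0527×0.6950^1.5) = 18.81/0.03053 = 616.

616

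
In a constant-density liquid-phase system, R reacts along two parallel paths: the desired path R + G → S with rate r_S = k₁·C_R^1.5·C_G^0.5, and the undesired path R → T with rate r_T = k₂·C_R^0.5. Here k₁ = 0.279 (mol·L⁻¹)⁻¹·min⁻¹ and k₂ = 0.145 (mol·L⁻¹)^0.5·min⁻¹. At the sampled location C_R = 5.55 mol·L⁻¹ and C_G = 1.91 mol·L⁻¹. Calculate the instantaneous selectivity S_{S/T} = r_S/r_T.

S_{S/T} = r_S/r_T = (k₁·C_R^1.5·C_G^0.5)/(k₂·C_R^0.5) = (k₁/k₂)·C_R·C_G^0.5.
= (0.279×5.550^1.5×1.910^0.5) / (0.145×5.550^0.5) = 5.042/0.3416 = 14.8.
Since the desired path is higher order in R, keeping C_R high (PFR or concentrated feed) favours S.

14.8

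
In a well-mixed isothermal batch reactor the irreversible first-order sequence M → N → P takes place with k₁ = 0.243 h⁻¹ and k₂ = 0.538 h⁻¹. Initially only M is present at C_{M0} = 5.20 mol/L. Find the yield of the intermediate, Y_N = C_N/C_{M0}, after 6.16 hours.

0.154

The intermediate concentration in a first-order A→B→C sequence is C_N = k₁C_{M0}(e^(−k₁t) − e^(−k₂t))/(k₂−k₁).
e^(−k₁t) = e^(−0.243×6.16) = e^(−1.497) = 0.2238; e^(−k₂t) = e^(−3.314) = 0.03637.
C_N = 0.243×5.20/(0.538−0.243) × (0.2238−0.03637) = 4.283×0.1875 = 0.8030 mol/L.
Y_N = C_N/C_{M0} = 0.8030/5.20 = 0.154.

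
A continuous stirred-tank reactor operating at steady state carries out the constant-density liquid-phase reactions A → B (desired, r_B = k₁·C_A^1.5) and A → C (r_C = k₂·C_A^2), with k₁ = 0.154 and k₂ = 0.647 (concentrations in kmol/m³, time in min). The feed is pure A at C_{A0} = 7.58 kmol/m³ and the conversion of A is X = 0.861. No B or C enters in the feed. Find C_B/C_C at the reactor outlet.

0.232

Exit C_A = C_{A0}(1−X) = 7.58×0.139 = 1.054 kmol/m³.
A CSTR operates uniformly at the exit composition, giving r_B = 0.1666 and r_C = 0.7182 (each k·C_A^n at C_A = 1.054).
Overall selectivity = C_B/C_C = r_Bτ/(r_Cτ) = r_B/r_C = 0.232.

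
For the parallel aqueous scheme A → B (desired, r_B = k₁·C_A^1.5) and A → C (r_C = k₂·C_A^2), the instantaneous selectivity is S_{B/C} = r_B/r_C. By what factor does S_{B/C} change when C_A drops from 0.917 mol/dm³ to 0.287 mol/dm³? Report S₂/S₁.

1.79

S_{B/C} = (k₁/k₂)·C_A^-0.5, so S₂/S₁ = (C_{A,2}/C_{A,1})^-0.5.
= (0.287/0.917)^(-0.5) = (0.3130)^(-0.5) = 1.79.
Selectivity toward B rises as C_A falls — low-concentration operation is favoured.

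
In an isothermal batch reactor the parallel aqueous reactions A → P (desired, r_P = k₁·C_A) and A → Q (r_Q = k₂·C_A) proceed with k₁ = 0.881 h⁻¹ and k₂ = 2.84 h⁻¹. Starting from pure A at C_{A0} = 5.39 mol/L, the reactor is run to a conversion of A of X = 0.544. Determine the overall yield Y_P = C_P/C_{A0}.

0.129

C_A = C_{A0}(1−X) = 2.458 mol/L.
Both paths are first order in A, so the instantaneous fraction to P is constant: dC_P/d(−C_A) = k₁/(k₁+k₂) = 0.2368.
C_P = 0.2368·(C_{A0}−C_A) = 0.2368×2.932 = 0.694 mol/L.
Y_P = C_P/C_{A0} = 0.6942/5.39 = 0.129.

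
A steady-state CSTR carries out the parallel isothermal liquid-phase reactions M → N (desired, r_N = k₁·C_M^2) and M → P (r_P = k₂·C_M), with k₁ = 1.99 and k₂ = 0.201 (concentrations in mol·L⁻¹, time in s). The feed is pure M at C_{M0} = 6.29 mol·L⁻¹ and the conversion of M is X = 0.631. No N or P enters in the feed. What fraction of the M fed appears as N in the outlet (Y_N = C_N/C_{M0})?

Exit C_M = C_{M0}(1−X) = 6.29×0.369 = 2.321 mol·L⁻¹.
Rates in a CSTR are evaluated at the outlet concentration: r_N = 1.99×2.321^2 = 10.72, r_P = 0.201×2.321 = 0.4665.
Fraction of consumed M going to N: r_N/(r_N+r_P) = 0.9583.
C_N = 0.9583·C_{M0}·X = 0.9583×6.29×0.631 = 3.80 mol·L⁻¹; Y_N = C_N/C_{M0} = 0.605.

0.605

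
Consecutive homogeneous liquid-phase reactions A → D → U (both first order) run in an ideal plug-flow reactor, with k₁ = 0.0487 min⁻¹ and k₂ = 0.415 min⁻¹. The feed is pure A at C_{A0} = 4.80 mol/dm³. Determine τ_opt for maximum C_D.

5.85 min

The intermediate peaks when r₁ = r₂, i.e. k₁e^(−k₁τ) = k₂e^(−k₂τ), giving τ_opt = ln(k₂/k₁)/(k₂−k₁).
= ln(0.415/0.0487)/(0.415−0.0487) = ln(8.522)/0.3663 = 2.143/0.3663 = 5.85 min.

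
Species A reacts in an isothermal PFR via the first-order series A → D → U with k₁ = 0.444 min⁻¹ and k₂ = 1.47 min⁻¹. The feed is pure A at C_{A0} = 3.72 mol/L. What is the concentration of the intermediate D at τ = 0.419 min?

0.467 mol/L

The intermediate concentration in a first-order A→B→C sequence is C_D = k₁C_{A0}(e^(−k₁τ) − e^(−k₂τ))/(k₂−k₁).
e^(−k₁τ) = e^(−0.444×0.419) = e^(−0.1860) = 0.8302; e^(−k₂τ) = e^(−0.6159) = 0.5401.
C_D = 0.444×3.72/(1.47−0.444) × (0.8302−0.5401) = 1.610×0.2901 = 0.4670 mol/L.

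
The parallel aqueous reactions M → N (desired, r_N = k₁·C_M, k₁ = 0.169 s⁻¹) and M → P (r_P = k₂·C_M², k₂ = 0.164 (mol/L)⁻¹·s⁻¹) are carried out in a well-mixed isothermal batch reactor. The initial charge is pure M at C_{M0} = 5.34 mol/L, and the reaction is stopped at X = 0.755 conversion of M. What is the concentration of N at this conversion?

1.03 mol/L

C_M = C_{M0}(1−X) = 1.308 mol/L.
Along a PFR/batch, dC_N/dC_M = −r_N/(r_N+r_P) = −k₁/(k₁+k₂·C_M).
Integrating from C_{M0} to C_M: C_N = (0.169/0.164)·ln[(0.169+0.164·5.34)/(0.169+0.164·1.31)] = 1.030·ln(1.045/0.3836) = 1.033 mol/L.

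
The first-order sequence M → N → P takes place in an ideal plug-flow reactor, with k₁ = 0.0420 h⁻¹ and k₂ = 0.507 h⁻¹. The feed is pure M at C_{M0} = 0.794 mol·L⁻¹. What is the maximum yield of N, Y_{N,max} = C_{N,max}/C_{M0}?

Evaluating C_N at τ_opt = ln(k₂/k₁)/(k₂−k₁) gives C_{N,max}/C_{M0} = (k₁/k₂)^[k₂/(k₂−k₁)].
= (0.0420/0.507)^(0.507/(0.507−0.0420)) = (0.08284)^(1.090) = 0.06615.

0.0662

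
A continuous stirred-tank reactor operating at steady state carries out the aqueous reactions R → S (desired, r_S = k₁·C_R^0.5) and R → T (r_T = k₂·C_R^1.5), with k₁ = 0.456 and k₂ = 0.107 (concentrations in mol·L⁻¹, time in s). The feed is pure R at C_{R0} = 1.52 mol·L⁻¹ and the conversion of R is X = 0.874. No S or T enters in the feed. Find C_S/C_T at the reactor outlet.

22.3

Exit C_R = C_{R0}(1−X) = 1.52×0.126 = 0.1915 mol·L⁻¹.
In a CSTR the entire volume is at exit conditions, so r_S = 0.456×0.1915^0.5 = 0.1996 and r_T = 0.107×0.1915^1.5 = 0.008968.
Overall selectivity = C_S/C_T = r_Sτ/(r_Tτ) = r_S/r_T = 22.3.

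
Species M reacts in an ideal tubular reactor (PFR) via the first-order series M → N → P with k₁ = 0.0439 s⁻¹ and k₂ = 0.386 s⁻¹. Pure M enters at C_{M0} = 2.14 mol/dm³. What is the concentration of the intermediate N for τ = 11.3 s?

The intermediate concentration in a first-order A→B→C sequence is C_N = k₁C_{M0}(e^(−k₁τ) − e^(−k₂τ))/(k₂−k₁).
e^(−k₁τ) = e^(−0.0439×11.3) = e^(−0.4961) = 0.6089; e^(−k₂τ) = e^(−4.362) = 0.01276.
C_N = 0.0439×2.14/(0.386−0.0439) × (0.6089−0.01276) = 0.2746×0.5962 = 0.1637 mol/dm³.

0.164 mol/dm³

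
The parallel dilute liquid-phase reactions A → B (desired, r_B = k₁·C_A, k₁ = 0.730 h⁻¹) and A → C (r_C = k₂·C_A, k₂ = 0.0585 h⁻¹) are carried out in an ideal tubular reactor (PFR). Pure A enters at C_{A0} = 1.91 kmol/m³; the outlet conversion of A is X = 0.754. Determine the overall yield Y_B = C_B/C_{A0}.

C_A = C_{A0}(1−X) = 0.4699 kmol/m³.
Both paths are first order in A, so the instantaneous fraction to B is constant: dC_B/d(−C_A) = k₁/(k₁+k₂) = 0.9258.
C_B = 0.9258·(C_{A0}−C_A) = 0.9258×1.440 = 1.33 kmol/m³.
Y_B = C_B/C_{A0} = 1.333/1.91 = 0.698.

0.698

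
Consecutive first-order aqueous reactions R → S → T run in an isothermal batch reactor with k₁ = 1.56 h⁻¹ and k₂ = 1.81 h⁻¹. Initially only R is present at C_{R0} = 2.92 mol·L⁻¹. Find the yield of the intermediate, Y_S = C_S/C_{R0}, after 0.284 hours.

0.275

For first-order series with pure R initially, C_S(t) = k₁C_{R0}/(k₂−k₁)·(e^(−k₁t) − e^(−k₂t)).
e^(−k₁t) = e^(−1.56×0.284) = e^(−0.4430) = 0.6421; e^(−k₂t) = e^(−0.5140) = 0.5981.
C_S = 1.56×2.92/(1.81−1.56) × (0.6421−0.5981) = 18.22×0.04401 = 0.8018 mol·L⁻¹.
Y_S = C_S/C_{R0} = 0.8018/2.92 = 0.275.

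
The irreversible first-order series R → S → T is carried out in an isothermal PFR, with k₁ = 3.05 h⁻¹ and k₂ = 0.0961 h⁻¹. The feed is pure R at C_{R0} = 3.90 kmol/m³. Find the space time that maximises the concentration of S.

1.17 h

The intermediate peaks when r₁ = r₂, i.e. k₁e^(−k₁τ) = k₂e^(−k₂τ), giving τ_opt = ln(k₂/k₁)/(k₂−k₁).
= ln(0.0961/3.05)/(0.0961−3.05) = ln(0.03151)/-2.954 = -3.458/-2.954 = 1.17 h.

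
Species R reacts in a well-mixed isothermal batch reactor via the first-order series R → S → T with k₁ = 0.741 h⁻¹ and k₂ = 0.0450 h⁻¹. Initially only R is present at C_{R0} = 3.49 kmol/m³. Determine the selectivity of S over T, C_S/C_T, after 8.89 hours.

The intermediate concentration in a first-order A→B→C sequence is C_S = k₁C_{R0}(e^(−k₁t) − e^(−k₂t))/(k₂−k₁).
e^(−k₁t) = e^(−0.741×8.89) = e^(−6.587) = 0.001377; e^(−k₂t) = e^(−0.4001) = 0.6703.
C_S = 0.741×3.49/(0.0450−0.741) × (0.001377−0.6703) = (-3.716)×(-0.6689) = 2.485 kmol/m³.
C_R = C_{R0}e^(−k₁t) = 0.004807 kmol/m³, so C_T = C_{R0}−C_R−C_S = 0.9998 kmol/m³; C_S/C_T = 2.49.

2.49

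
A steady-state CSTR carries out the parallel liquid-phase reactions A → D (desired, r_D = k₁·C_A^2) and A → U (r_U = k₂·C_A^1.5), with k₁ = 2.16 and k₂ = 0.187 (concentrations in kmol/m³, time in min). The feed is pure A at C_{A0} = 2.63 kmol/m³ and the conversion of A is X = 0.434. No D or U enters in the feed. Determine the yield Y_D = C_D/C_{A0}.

0.405

Exit C_A = C_{A0}(1−X) = 2.63×0.566 = 1.489 kmol/m³.
A CSTR operates uniformly at the exit composition, giving r_D = 4.786 and r_U = 0.3396 (each k·C_A^n at C_A = 1.489).
Fraction of consumed A going to D: r_D/(r_D+r_U) = 0.9337.
C_D = 0.9337·C_{A0}·X = 0.9337×2.63×0.434 = 1.07 kmol/m³; Y_D = C_D/C_{A0} = 0.405.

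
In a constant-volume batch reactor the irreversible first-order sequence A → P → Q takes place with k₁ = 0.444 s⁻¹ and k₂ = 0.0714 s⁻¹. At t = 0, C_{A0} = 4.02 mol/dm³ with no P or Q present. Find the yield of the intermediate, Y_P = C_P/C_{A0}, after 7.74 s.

0.647

The intermediate concentration in a first-order A→B→C sequence is C_P = k₁C_{A0}(e^(−k₁t) − e^(−k₂t))/(k₂−k₁).
e^(−k₁t) = e^(−0.444×7.74) = e^(−3.437) = 0.03218; e^(−k₂t) = e^(−0.5526) = 0.5754.
C_P = 0.444×4.02/(0.0714−0.444) × (0.03218−0.5754) = (-4.790)×(-0.5433) = 2.602 mol/dm³.
Y_P = C_P/C_{A0} = 2.602/4.02 = 0.647.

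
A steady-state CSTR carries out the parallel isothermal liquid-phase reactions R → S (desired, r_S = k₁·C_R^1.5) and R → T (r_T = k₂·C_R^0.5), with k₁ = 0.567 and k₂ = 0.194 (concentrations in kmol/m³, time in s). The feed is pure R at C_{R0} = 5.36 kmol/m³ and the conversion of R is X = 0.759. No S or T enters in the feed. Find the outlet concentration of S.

3.22 kmol/m³

Exit C_R = C_{R0}(1−X) = 5.36×0.241 = 1.292 kmol/m³.
In a CSTR the entire volume is at exit conditions, so r_S = 0.567×1.292^1.5 = 0.8324 and r_T = 0.194×1.292^0.5 = 0.2205.
Fraction of consumed R going to S: r_S/(r_S+r_T) = 0.7906.
C_S = 0.7906·C_{R0}·X = 0.7906×5.36×0.759 = 3.22 kmol/m³.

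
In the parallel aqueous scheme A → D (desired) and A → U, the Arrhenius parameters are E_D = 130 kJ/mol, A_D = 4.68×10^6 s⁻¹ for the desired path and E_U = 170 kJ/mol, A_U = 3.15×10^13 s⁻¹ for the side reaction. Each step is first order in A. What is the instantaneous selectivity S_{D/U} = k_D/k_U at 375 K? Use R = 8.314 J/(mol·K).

k_D/k_U = (A_D/A_U)·exp[−(E_D−E_U)/(RT)] = (A_D/A_U)·exp[(E_U−E_D)/(RT)].
(E_U−E_D)/(RT) = (170−130)×10³/(8.314×375) = 40000/3118 = 12.83.
k_D/k_U = (4.68×10^6/3.15×10^13)·exp(12.83) = 1.486×10^-7 × 3.732×10^5 = 0.0554.
Since E_D < E_U, lowering the temperature improves selectivity toward D.

0.0554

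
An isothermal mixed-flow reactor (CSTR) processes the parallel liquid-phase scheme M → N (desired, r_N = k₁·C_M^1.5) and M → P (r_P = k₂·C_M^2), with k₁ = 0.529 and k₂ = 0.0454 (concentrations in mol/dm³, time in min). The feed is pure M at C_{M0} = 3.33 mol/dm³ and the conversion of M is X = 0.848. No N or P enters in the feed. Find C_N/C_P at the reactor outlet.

16.4

Exit C_M = C_{M0}(1−X) = 3.33×0.152 = 0.5062 mol/dm³.
A CSTR operates uniformly at the exit composition, giving r_N = 0.1905 and r_P = 0.01163 (each k·C_M^n at C_M = 0.5062).
Overall selectivity = C_N/C_P = r_Nτ/(r_Pτ) = r_N/r_P = 16.4.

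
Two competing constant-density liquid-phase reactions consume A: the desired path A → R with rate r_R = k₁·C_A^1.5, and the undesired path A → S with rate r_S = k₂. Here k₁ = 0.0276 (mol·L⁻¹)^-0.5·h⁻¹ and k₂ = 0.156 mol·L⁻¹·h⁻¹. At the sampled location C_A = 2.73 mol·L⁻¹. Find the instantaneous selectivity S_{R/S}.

0.798

S_{R/S} = r_R/r_S = (k₁·C_A^1.5)/(k₂) = (k₁/k₂)·C_A^1.5.
= (0.0276×2.730^1.5) / (0.156) = 0.1245/0.1560 = 0.798.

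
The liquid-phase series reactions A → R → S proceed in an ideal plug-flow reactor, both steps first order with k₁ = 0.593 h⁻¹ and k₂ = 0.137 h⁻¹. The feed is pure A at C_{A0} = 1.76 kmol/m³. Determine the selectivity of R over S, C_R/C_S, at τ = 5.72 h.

1.32

The intermediate concentration in a first-order A→B→C sequence is C_R = k₁C_{A0}(e^(−k₁τ) − e^(−k₂τ))/(k₂−k₁).
e^(−k₁τ) = e^(−0.593×5.72) = e^(−3.392) = 0.03364; e^(−k₂τ) = e^(−0.7836) = 0.4567.
C_R = 0.593×1.76/(0.137−0.593) × (0.03364−0.4567) = (-2.289)×(-0.4231) = 0.9684 kmol/m³.
C_A = C_{A0}e^(−k₁τ) = 0.05921 kmol/m³, so C_S = C_{A0}−C_A−C_R = 0.7324 kmol/m³; C_R/C_S = 1.32.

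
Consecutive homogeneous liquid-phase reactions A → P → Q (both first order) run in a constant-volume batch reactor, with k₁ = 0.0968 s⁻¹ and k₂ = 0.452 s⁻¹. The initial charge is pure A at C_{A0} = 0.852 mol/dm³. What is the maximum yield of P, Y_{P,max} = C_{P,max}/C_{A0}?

At the optimum, C_{P,max}/C_{A0} = (k₁/k₂)^[k₂/(k₂−k₁)].
= (0.0968/0.452)^(0.452/(0.452−0.0968)) = (0.2142)^(1.273) = 0.1407.

0.141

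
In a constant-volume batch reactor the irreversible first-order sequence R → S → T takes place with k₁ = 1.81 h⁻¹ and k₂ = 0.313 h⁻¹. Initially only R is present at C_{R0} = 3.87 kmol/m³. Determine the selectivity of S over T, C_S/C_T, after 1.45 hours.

Solving the coupled first-order balances gives C_S(t) = [k₁/(k₂−k₁)]·C_{R0}·(e^(−k₁t) − e^(−k₂t)).
e^(−k₁t) = e^(−1.81×1.45) = e^(−2.624) = 0.07248; e^(−k₂t) = e^(−0.4538) = 0.6352.
C_S = 1.81×3.87/(0.313−1.81) × (0.07248−0.6352) = (-4.679)×(-0.5627) = 2.633 kmol/m³.
C_R = C_{R0}e^(−k₁t) = 0.2805 kmol/m³, so C_T = C_{R0}−C_R−C_S = 0.9565 kmol/m³; C_S/C_T = 2.75.

2.75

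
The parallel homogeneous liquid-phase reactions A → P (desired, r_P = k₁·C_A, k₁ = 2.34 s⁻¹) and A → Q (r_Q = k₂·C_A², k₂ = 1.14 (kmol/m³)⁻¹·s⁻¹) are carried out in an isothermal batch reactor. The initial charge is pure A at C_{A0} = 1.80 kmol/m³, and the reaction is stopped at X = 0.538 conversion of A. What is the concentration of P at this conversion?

C_A = C_{A0}(1−X) = 0.8316 kmol/m³.
Along a PFR/batch, dC_P/dC_A = −r_P/(r_P+r_Q) = −k₁/(k₁+k₂·C_A).
Integrating from C_{A0} to C_A: C_P = (2.34/1.14)·ln[(2.34+1.14·1.80)/(2.34+1.14·0.832)] = 2.053·ln(4.392/3.288) = 0.5942 kmol/m³.

0.594 kmol/m³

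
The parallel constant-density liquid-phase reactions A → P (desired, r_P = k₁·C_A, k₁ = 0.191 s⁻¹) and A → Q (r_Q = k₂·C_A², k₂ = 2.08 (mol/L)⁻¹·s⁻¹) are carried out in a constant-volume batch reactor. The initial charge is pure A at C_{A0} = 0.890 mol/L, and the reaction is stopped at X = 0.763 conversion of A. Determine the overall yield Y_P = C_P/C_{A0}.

0.121

C_A = C_{A0}(1−X) = 0.2109 mol/L.
Along a PFR/batch, dC_P/dC_A = −r_P/(r_P+r_Q) = −k₁/(k₁+k₂·C_A).
Integrating from C_{A0} to C_A: C_P = (0.191/2.08)·ln[(0.191+2.08·0.890)/(0.191+2.08·0.211)] = 0.09183·ln(2.042/0.6297) = 0.1080 mol/L.
Y_P = C_P/C_{A0} = 0.1080/0.890 = 0.121.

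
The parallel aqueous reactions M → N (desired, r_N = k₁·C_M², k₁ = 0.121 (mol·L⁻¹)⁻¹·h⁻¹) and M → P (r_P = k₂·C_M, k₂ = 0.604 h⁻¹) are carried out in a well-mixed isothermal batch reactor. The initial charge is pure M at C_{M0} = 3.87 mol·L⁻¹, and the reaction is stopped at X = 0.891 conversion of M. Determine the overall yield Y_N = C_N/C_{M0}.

0.255

C_M = C_{M0}(1−X) = 0.4218 mol·L⁻¹.
Along a PFR/batch, dC_P/dC_M = −r_P/(r_N+r_P) = −k₂/(k₂+k₁·C_M).
Integrating from C_{M0} to C_M: C_P = (0.604/0.121)·ln[(0.604+0.121·3.87)/(0.604+0.121·0.422)] = 4.992·ln(1.072/0.6550) = 2.460 mol·L⁻¹.
Then C_N = (C_{M0}−C_M) − C_P = 3.448 − 2.460 = 0.9881 mol·L⁻¹.
Y_N = C_N/C_{M0} = 0.9881/3.87 = 0.255.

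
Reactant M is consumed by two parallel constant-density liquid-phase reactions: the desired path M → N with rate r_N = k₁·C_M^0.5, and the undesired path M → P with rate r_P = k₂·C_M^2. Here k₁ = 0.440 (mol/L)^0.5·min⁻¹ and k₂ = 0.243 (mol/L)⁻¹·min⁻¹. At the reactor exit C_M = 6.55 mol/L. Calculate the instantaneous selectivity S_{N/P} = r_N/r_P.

0.108

S_{N/P} = r_N/r_P = (k₁·C_M^0.5)/(k₂·C_M^2) = (k₁/k₂)·C_M^-1.5.
= (0.440×6.550^0.5) / (0.243×6.550^2) = 1.126/10.43 = 0.108.
The undesired path is higher order in M, so low C_M (CSTR or dilute feed) favours N.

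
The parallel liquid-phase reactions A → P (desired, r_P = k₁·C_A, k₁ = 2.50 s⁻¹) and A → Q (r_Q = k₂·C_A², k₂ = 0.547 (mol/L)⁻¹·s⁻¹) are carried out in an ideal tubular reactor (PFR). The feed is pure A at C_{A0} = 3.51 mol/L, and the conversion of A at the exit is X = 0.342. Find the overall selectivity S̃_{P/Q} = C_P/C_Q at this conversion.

C_A = C_{A0}(1−X) = 2.310 mol/L.
Along a PFR/batch, dC_P/dC_A = −r_P/(r_P+r_Q) = −k₁/(k₁+k₂·C_A).
Integrating from C_{A0} to C_A: C_P = (2.50/0.547)·ln[(2.50+0.547·3.51)/(2.50+0.547·2.31)] = 4.570·ln(4.420/3.763) = 0.7350 mol/L.
C_Q = (C_{A0}−C_A)−C_P = 0.4654 mol/L; S̃_{P/Q} = 0.7350/0.4654 = 1.58.

1.58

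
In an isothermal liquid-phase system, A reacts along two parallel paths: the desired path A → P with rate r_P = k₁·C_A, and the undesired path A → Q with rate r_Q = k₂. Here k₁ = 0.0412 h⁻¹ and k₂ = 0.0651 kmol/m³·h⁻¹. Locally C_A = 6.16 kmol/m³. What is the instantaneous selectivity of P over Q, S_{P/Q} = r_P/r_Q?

3.90

S_{P/Q} = r_P/r_Q = (k₁·C_A)/(k₂) = (k₁/k₂)·C_A.
= (0.0412×6.160) / (0.0651) = 0.2538/0.06510 = 3.90.
Since the desired path is higher order in A, keeping C_A high (PFR or concentrated feed) favours P.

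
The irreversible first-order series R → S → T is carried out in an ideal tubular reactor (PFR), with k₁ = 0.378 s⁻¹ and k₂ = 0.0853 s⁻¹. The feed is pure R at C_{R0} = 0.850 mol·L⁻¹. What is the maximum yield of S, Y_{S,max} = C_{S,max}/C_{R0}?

0.648

For a first-order series the maximum intermediate yield is C_{S,max}/C_{R0} = (k₁/k₂)^[k₂/(k₂−k₁)].
= (0.378/0.0853)^(0.0853/(0.0853−0.378)) = (4.431)^(-0.2914) = 0.6480.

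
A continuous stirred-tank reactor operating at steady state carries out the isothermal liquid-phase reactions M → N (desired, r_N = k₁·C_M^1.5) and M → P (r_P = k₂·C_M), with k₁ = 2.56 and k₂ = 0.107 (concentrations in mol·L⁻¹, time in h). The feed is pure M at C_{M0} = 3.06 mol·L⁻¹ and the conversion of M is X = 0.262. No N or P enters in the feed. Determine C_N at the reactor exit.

0.780 mol·L⁻¹

Exit C_M = C_{M0}(1−X) = 3.06×0.738 = 2.258 mol·L⁻¹.
In a CSTR the entire volume is at exit conditions, so r_N = 2.56×2.258^1.5 = 8.688 and r_P = 0.107×2.258 = 0.2416.
Fraction of consumed M going to N: r_N/(r_N+r_P) = 0.9729.
C_N = 0.9729·C_{M0}·X = 0.9729×3.06×0.262 = 0.780 mol·L⁻¹.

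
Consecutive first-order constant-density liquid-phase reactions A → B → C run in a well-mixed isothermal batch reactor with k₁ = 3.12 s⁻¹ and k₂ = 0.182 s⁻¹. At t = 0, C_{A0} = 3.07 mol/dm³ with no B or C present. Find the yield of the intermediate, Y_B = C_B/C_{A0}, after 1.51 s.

0.797

The intermediate concentration in a first-order A→B→C sequence is C_B = k₁C_{A0}(e^(−k₁t) − e^(−k₂t))/(k₂−k₁).
e^(−k₁t) = e^(−3.12×1.51) = e^(−4.711) = 0.008994; e^(−k₂t) = e^(−0.2748) = 0.7597.
C_B = 3.12×3.07/(0.182−3.12) × (0.008994−0.7597) = (-3.260)×(-0.7507) = 2.447 mol/dm³.
Y_B = C_B/C_{A0} = 2.447/3.07 = 0.797.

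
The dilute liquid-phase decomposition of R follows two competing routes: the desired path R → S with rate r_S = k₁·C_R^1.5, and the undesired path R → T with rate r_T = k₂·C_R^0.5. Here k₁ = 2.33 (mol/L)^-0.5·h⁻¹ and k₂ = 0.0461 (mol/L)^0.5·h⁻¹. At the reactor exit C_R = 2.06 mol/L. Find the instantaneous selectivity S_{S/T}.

S_{S/T} = r_S/r_T = (k₁·C_R^1.5)/(k₂·C_R^0.5) = (k₁/k₂)·C_R.
= (2.33×2.060^1.5) / (0.0461×2.060^0.5) = 6.889/0.06617 = 104.

104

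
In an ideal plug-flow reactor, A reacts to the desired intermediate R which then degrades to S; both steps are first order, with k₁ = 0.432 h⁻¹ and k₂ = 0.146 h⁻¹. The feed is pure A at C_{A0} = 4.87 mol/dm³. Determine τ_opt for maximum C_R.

3.79 h

Setting dC_R/dτ = 0 gives τ_opt = ln(k₂/k₁)/(k₂−k₁).
= ln(0.146/0.432)/(0.146−0.432) = ln(0.3380)/-0.2860 = -1.085/-0.2860 = 3.79 h.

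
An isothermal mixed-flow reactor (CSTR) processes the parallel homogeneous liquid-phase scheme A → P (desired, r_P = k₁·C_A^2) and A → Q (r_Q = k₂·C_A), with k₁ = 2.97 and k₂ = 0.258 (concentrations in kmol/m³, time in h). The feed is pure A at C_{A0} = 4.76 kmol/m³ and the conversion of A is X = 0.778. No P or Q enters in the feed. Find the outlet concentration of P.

3.42 kmol/m³

Exit C_A = C_{A0}(1−X) = 4.76×0.222 = 1.057 kmol/m³.
Rates in a CSTR are evaluated at the outlet concentration: r_P = 2.97×1.057^2 = 3.316, r_Q = 0.258×1.057 = 0.2726.
Fraction of consumed A going to P: r_P/(r_P+r_Q) = 0.9240.
C_P = 0.9240·C_{A0}·X = 0.9240×4.76×0.778 = 3.42 kmol/m³.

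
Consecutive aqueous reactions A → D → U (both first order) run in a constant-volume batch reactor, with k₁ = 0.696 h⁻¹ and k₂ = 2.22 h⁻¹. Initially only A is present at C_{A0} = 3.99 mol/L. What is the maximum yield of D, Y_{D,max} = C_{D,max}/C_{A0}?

At the optimum, C_{D,max}/C_{A0} = (k₁/k₂)^[k₂/(k₂−k₁)].
= (0.696/2.22)^(2.22/(2.22−0.696)) = (0.3135)^(1.457) = 0.1846.

0.185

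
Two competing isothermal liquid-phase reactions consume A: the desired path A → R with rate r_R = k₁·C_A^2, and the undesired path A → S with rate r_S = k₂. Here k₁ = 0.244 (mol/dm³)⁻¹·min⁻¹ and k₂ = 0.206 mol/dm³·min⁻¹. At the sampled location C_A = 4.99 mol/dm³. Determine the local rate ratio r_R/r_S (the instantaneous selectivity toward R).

S_{R/S} = r_R/r_S = (k₁·C_A^2)/(k₂) = (k₁/k₂)·C_A^2.
= (0.244×4.990^2) / (0.206) = 6.076/0.2060 = 29.5.

29.5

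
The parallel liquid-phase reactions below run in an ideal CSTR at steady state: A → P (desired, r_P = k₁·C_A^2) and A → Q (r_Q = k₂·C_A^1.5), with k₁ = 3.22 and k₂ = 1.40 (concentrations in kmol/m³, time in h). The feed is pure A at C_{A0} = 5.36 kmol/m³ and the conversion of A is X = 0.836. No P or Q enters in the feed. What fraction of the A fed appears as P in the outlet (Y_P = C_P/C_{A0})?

Exit C_A = C_{A0}(1−X) = 5.36×0.164 = 0.8790 kmol/m³.
Rates in a CSTR are evaluated at the outlet concentration: r_P = 3.22×0.8790^2 = 2.488, r_Q = 1.40×0.8790^1.5 = 1.154.
Fraction of consumed A going to P: r_P/(r_P+r_Q) = 0.6832.
C_P = 0.6832·C_{A0}·X = 0.6832×5.36×0.836 = 3.06 kmol/m³; Y_P = C_P/C_{A0} = 0.571.

0.571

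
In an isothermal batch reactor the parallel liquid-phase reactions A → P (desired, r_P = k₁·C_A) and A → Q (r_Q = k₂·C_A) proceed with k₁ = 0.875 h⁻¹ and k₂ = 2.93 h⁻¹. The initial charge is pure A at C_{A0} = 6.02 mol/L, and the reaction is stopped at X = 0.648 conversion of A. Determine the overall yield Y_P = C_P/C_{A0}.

C_A = C_{A0}(1−X) = 2.119 mol/L.
Both paths are first order in A, so the instantaneous fraction to P is constant: dC_P/d(−C_A) = k₁/(k₁+k₂) = 0.2300.
C_P = 0.2300·(C_{A0}−C_A) = 0.2300×3.901 = 0.897 mol/L.
Y_P = C_P/C_{A0} = 0.8971/6.02 = 0.149.

0.149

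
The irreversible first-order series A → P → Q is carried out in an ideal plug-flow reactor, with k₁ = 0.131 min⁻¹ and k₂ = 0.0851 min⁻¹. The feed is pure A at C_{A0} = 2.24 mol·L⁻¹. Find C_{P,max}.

1.01 mol·L⁻¹

Evaluating C_P at τ_opt = ln(k₂/k₁)/(k₂−k₁) gives C_{P,max}/C_{A0} = (k₁/k₂)^[k₂/(k₂−k₁)].
= (0.131/0.0851)^(0.0851/(0.0851−0.131)) = (1.539)^(-1.854) = 0.4494.
C_{P,max} = 0.4494×2.24 = 1.01 mol·L⁻¹.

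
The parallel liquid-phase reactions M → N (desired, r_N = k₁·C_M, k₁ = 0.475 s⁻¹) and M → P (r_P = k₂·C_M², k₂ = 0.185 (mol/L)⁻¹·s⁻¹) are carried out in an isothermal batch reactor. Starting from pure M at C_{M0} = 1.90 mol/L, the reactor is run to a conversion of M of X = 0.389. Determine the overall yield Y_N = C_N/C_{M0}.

C_M = C_{M0}(1−X) = 1.161 mol/L.
Along a PFR/batch, dC_N/dC_M = −r_N/(r_N+r_P) = −k₁/(k₁+k₂·C_M).
Integrating from C_{M0} to C_M: C_N = (0.475/0.185)·ln[(0.475+0.185·1.90)/(0.475+0.185·1.16)] = 2.568·ln(0.8265/0.6898) = 0.4643 mol/L.
Y_N = C_N/C_{M0} = 0.4643/1.90 = 0.244.

0.244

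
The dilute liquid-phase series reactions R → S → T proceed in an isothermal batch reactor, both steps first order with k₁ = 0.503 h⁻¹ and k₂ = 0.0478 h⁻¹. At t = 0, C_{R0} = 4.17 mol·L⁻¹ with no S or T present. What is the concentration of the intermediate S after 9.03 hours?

Solving the coupled first-order balances gives C_S(t) = [k₁/(k₂−k₁)]·C_{R0}·(e^(−k₁t) − e^(−k₂t)).
e^(−k₁t) = e^(−0.503×9.03) = e^(−4.542) = 0.01065; e^(−k₂t) = e^(−0.4316) = 0.6494.
C_S = 0.503×4.17/(0.0478−0.503) × (0.01065−0.6494) = (-4.608)×(-0.6388) = 2.943 mol·L⁻¹.

2.94 mol·L⁻¹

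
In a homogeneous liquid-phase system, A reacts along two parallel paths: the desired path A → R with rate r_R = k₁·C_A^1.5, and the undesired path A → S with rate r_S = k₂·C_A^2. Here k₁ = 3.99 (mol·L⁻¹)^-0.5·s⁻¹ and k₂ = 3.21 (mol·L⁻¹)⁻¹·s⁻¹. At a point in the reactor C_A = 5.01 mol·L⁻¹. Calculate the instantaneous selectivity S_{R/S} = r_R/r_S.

S_{R/S} = r_R/r_S = (k₁·C_A^1.5)/(k₂·C_A^2) = (k₁/k₂)·C_A^-0.5.
= (3.99×5.010^1.5) / (3.21×5.010^2) = 44.74/80.57 = 0.555.

0.555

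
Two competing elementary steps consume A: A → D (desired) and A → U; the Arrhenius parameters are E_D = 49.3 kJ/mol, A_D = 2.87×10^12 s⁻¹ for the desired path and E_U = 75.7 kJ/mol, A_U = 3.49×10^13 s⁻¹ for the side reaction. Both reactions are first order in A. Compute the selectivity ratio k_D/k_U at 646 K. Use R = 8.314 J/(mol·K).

11.2

With equal orders, S_{D/U} = k_D/k_U = (A_D/A_U)·exp[(E_U−E_D)/(RT)].
(E_U−E_D)/(RT) = (75.7−49.3)×10³/(8.314×646) = 26400/5371 = 4.915.
k_D/k_U = (2.87×10^12/3.49×10^13)·exp(4.915) = 0.08223 × 136.4 = 11.2.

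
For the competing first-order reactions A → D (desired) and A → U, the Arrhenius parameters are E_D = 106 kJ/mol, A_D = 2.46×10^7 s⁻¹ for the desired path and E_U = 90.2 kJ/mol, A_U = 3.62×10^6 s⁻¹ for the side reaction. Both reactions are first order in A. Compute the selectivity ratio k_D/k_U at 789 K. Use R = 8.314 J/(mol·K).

k_D/k_U = (A_D/A_U)·exp[−(E_D−E_U)/(RT)] = (A_D/A_U)·exp[(E_U−E_D)/(RT)].
(E_U−E_D)/(RT) = (90.2−106)×10³/(8.314×789) = -15800/6560 = -2.409.
k_D/k_U = (2.46×10^7/3.62×10^6)·exp(-2.409) = 6.796 × 0.08994 = 0.611.

0.611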